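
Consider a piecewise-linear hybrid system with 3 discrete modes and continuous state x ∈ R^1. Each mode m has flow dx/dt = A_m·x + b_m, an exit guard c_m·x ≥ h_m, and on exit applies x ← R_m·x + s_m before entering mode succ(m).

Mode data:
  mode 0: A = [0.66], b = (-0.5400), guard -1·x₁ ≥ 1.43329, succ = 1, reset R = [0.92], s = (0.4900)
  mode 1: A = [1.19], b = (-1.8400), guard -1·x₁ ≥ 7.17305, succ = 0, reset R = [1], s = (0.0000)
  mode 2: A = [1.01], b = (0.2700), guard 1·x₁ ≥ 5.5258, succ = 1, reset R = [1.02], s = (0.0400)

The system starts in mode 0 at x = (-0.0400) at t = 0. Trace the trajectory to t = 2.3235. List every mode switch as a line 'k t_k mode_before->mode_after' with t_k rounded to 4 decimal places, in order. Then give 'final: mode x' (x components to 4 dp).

1 1.4614 0->1
final: 1 -5.0787

Mode 0: guard c·x = 1.4333 hit at Δt = 1.4614 (t = 1.4614), x⁻ = (-1.4333) → reset → x⁺ = (-0.8286), jump to mode 1
Mode 1: flow for 0.8621 to horizon, guard not reached → x = (-5.0787)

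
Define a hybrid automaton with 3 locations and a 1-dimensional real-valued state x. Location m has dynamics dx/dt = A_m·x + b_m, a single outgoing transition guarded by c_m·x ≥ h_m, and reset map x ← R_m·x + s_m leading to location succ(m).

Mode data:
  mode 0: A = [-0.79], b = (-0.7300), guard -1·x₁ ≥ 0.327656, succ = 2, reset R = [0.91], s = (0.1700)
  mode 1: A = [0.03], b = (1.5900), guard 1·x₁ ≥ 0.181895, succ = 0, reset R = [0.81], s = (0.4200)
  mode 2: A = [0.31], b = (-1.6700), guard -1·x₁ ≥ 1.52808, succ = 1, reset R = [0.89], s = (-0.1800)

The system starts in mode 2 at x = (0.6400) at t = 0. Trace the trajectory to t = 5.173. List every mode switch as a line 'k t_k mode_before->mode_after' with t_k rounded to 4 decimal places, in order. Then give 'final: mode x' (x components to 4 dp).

Mode 2: guard c·x = 1.5281 hit at Δt = 1.2135 (t = 1.2135), x⁻ = (-1.5281) → reset → x⁺ = (-1.5400), jump to mode 1
Mode 1: guard c·x = 0.1819 hit at Δt = 1.0971 (t = 2.3106), x⁻ = (0.1819) → reset → x⁺ = (0.5673), jump to mode 0
Mode 0: guard c·x = 0.3277 hit at Δt = 1.1602 (t = 3.4708), x⁻ = (-0.3277) → reset → x⁺ = (-0.1282), jump to mode 2
Mode 2: guard c·x = 1.5281 hit at Δt = 0.7297 (t = 4.2005), x⁻ = (-1.5281) → reset → x⁺ = (-1.5400), jump to mode 1
Mode 1: flow for 0.9725 to horizon, guard not reached → x = (-0.0165)

1 1.2135 2->1
2 2.3106 1->0
3 3.4708 0->2
4 4.2005 2->1
final: 1 -0.0165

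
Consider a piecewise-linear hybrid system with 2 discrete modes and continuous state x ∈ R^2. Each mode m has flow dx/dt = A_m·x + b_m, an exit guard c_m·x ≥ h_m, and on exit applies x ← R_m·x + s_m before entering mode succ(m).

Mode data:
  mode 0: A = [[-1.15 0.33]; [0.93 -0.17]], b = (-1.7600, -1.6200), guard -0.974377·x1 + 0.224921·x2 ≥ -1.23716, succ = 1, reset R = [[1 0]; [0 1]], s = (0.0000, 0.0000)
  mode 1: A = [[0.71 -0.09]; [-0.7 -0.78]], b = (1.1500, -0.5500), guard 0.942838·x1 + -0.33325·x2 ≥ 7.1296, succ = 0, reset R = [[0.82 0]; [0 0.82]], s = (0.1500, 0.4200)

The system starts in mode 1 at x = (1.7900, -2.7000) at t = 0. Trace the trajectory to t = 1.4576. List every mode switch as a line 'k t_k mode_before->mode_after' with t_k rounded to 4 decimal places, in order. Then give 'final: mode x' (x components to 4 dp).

Mode 1: guard c·x = 7.1296 hit at Δt = 1.1021 (t = 1.1021), x⁻ = (6.2729, -3.6466) → reset → x⁺ = (5.2938, -2.5702), jump to mode 0
Mode 0: flow for 0.3555 to horizon, guard not reached → x = (2.8073, -1.7126)

1 1.1021 1->0
final: 0 2.8073 -1.7126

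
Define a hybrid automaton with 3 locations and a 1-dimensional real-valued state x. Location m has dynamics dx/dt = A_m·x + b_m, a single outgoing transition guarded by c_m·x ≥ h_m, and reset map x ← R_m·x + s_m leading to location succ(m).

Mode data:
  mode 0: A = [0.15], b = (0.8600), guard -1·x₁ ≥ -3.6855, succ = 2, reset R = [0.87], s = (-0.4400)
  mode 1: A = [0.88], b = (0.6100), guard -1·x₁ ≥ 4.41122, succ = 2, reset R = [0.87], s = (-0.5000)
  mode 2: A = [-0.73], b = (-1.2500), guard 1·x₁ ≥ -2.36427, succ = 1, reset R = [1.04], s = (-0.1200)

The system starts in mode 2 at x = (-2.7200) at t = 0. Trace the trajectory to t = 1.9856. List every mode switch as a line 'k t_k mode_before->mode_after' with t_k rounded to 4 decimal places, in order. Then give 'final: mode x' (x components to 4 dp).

1 0.5965 2->1
2 1.3680 1->2
final: 2 -3.3850

Mode 2: guard c·x = -2.3643 hit at Δt = 0.5965 (t = 0.5965), x⁻ = (-2.3643) → reset → x⁺ = (-2.5788), jump to mode 1
Mode 1: guard c·x = 4.4112 hit at Δt = 0.7715 (t = 1.3680), x⁻ = (-4.4112) → reset → x⁺ = (-4.3378), jump to mode 2
Mode 2: flow for 0.6176 to horizon, guard not reached → x = (-3.3850)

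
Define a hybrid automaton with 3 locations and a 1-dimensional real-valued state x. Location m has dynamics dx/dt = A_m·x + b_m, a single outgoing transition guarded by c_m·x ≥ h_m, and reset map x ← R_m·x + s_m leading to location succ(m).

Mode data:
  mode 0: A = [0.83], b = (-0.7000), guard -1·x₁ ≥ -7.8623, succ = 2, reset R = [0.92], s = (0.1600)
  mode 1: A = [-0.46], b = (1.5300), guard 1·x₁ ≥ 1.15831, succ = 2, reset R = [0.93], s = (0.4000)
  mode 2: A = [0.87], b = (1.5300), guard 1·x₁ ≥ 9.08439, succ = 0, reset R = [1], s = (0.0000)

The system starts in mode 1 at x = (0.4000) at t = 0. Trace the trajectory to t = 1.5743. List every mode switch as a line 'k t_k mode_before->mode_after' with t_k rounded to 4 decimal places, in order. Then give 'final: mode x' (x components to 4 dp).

1 0.6521 1->2
final: 2 5.4596

Mode 1: guard c·x = 1.1583 hit at Δt = 0.6521 (t = 0.6521), x⁻ = (1.1583) → reset → x⁺ = (1.4772), jump to mode 2
Mode 2: flow for 0.9222 to horizon, guard not reached → x = (5.4596)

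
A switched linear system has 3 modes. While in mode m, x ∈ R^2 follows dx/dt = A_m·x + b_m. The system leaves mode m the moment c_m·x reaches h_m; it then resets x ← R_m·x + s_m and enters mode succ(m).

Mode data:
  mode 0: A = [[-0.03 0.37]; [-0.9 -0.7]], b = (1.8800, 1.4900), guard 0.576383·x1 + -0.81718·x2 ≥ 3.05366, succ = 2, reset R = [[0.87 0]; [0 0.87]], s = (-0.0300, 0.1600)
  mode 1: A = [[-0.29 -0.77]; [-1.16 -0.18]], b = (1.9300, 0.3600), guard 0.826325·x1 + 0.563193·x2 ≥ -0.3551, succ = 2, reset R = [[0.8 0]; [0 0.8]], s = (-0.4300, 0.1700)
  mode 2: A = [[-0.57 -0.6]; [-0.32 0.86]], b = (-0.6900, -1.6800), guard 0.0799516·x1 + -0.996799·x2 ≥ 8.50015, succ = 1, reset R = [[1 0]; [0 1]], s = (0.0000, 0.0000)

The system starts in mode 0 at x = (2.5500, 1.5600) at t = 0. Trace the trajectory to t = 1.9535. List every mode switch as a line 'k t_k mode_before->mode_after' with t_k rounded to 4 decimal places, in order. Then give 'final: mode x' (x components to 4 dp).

1 0.9977 0->2
final: 2 2.8364 -4.7348

Mode 0: guard c·x = 3.0537 hit at Δt = 0.9977 (t = 0.9977), x⁻ = (4.5120, -0.5544) → reset → x⁺ = (3.8954, -0.3223), jump to mode 2
Mode 2: flow for 0.9558 to horizon, guard not reached → x = (2.8364, -4.7348)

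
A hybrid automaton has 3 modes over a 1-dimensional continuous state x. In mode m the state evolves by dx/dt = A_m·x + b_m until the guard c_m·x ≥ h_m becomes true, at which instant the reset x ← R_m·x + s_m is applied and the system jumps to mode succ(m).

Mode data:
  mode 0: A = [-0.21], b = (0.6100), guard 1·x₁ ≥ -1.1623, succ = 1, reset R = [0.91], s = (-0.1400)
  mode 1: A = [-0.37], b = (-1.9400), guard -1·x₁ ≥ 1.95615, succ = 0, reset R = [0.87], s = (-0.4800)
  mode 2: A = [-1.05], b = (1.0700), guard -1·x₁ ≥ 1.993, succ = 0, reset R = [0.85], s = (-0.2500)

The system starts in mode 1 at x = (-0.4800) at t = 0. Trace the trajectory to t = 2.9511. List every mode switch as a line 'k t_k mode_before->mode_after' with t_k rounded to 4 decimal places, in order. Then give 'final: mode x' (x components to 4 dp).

Mode 1: guard c·x = 1.9562 hit at Δt = 1.0025 (t = 1.0025), x⁻ = (-1.9562) → reset → x⁺ = (-2.1819), jump to mode 0
Mode 0: guard c·x = -1.1623 hit at Δt = 1.0652 (t = 2.0677), x⁻ = (-1.1623) → reset → x⁺ = (-1.1977), jump to mode 1
Mode 1: guard c·x = 1.9562 hit at Δt = 0.5611 (t = 2.6288), x⁻ = (-1.9561) → reset → x⁺ = (-2.1819), jump to mode 0
Mode 0: flow for 0.3223 to horizon, guard not reached → x = (-1.8490)

1 1.0025 1->0
2 2.0677 0->1
3 2.6288 1->0
final: 0 -1.8490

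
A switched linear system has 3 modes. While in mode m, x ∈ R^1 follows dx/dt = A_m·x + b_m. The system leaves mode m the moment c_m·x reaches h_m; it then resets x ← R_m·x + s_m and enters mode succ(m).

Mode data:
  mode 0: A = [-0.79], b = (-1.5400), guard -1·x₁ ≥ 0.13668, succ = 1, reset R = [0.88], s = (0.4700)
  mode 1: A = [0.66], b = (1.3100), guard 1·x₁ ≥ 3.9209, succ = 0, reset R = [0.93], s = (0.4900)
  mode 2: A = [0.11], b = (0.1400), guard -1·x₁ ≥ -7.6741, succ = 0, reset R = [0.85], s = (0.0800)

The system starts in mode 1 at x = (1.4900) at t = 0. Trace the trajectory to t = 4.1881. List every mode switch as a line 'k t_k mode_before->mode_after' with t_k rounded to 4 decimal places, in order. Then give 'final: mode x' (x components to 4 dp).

Mode 1: guard c·x = 3.9209 hit at Δt = 0.8036 (t = 0.8036), x⁻ = (3.9209) → reset → x⁺ = (4.1364), jump to mode 0
Mode 0: guard c·x = 0.1367 hit at Δt = 1.5331 (t = 2.3367), x⁻ = (-0.1367) → reset → x⁺ = (0.3497), jump to mode 1
Mode 1: guard c·x = 3.9209 hit at Δt = 1.4062 (t = 3.7429), x⁻ = (3.9209) → reset → x⁺ = (4.1364), jump to mode 0
Mode 0: flow for 0.4452 to horizon, guard not reached → x = (2.3319)

1 0.8036 1->0
2 2.3367 0->1
3 3.7429 1->0
final: 0 2.3319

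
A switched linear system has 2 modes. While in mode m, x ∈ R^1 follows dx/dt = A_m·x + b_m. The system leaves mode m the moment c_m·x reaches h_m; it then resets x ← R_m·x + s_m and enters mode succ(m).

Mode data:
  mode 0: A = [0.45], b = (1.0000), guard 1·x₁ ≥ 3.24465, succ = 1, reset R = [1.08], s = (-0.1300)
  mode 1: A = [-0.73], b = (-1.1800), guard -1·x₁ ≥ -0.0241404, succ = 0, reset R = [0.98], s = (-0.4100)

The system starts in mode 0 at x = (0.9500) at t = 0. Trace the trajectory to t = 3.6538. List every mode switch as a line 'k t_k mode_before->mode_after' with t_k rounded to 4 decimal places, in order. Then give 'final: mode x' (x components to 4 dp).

1 1.2095 0->1
2 2.7335 1->0
final: 0 0.5556

Mode 0: guard c·x = 3.2447 hit at Δt = 1.2095 (t = 1.2095), x⁻ = (3.2446) → reset → x⁺ = (3.3742), jump to mode 1
Mode 1: guard c·x = -0.0241 hit at Δt = 1.5240 (t = 2.7335), x⁻ = (0.0241) → reset → x⁺ = (-0.3863), jump to mode 0
Mode 0: flow for 0.9203 to horizon, guard not reached → x = (0.5556)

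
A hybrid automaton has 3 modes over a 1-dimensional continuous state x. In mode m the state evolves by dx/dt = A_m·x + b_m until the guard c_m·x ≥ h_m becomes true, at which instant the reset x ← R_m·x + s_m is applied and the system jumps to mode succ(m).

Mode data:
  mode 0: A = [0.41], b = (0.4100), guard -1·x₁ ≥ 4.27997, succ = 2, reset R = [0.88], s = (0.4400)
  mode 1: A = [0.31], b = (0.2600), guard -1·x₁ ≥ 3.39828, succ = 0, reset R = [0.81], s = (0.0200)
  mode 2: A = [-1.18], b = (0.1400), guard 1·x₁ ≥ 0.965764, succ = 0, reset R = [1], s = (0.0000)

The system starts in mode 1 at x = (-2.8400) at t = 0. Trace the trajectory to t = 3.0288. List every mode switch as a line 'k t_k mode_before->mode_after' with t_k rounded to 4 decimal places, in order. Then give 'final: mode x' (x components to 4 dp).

Mode 1: guard c·x = 3.3983 hit at Δt = 0.7937 (t = 0.7937), x⁻ = (-3.3983) → reset → x⁺ = (-2.7326), jump to mode 0
Mode 0: guard c·x = 4.2800 hit at Δt = 1.5566 (t = 2.3503), x⁻ = (-4.2800) → reset → x⁺ = (-3.3264), jump to mode 2
Mode 2: flow for 0.6785 to horizon, guard not reached → x = (-1.4283)

1 0.7937 1->0
2 2.3503 0->2
final: 2 -1.4283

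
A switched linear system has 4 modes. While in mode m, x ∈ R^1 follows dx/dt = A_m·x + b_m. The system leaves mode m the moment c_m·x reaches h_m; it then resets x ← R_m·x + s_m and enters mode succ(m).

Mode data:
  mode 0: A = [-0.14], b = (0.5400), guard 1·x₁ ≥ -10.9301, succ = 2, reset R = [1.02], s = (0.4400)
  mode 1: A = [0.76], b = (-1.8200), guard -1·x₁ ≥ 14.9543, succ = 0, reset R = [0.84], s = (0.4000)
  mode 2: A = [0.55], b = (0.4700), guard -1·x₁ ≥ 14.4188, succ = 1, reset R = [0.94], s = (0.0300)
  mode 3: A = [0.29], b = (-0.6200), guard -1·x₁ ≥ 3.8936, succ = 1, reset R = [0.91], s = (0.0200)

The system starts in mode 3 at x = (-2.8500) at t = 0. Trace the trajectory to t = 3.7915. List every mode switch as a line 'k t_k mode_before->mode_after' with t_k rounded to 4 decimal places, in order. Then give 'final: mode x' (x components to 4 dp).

Mode 3: guard c·x = 3.8936 hit at Δt = 0.6551 (t = 0.6551), x⁻ = (-3.8936) → reset → x⁺ = (-3.5232), jump to mode 1
Mode 1: guard c·x = 14.9543 hit at Δt = 1.4152 (t = 2.0703), x⁻ = (-14.9543) → reset → x⁺ = (-12.1616), jump to mode 0
Mode 0: guard c·x = -10.9301 hit at Δt = 0.5714 (t = 2.6417), x⁻ = (-10.9301) → reset → x⁺ = (-10.7087), jump to mode 2
Mode 2: guard c·x = 14.4188 hit at Δt = 0.5810 (t = 3.2227), x⁻ = (-14.4188) → reset → x⁺ = (-13.5237), jump to mode 1
Mode 1: guard c·x = 14.9543 hit at Δt = 0.1132 (t = 3.3359), x⁻ = (-14.9543) → reset → x⁺ = (-12.1616), jump to mode 0
Mode 0: flow for 0.4556 to horizon, guard not reached → x = (-11.1718)

1 0.6551 3->1
2 2.0703 1->0
3 2.6417 0->2
4 3.2227 2->1
5 3.3359 1->0
final: 0 -11.1718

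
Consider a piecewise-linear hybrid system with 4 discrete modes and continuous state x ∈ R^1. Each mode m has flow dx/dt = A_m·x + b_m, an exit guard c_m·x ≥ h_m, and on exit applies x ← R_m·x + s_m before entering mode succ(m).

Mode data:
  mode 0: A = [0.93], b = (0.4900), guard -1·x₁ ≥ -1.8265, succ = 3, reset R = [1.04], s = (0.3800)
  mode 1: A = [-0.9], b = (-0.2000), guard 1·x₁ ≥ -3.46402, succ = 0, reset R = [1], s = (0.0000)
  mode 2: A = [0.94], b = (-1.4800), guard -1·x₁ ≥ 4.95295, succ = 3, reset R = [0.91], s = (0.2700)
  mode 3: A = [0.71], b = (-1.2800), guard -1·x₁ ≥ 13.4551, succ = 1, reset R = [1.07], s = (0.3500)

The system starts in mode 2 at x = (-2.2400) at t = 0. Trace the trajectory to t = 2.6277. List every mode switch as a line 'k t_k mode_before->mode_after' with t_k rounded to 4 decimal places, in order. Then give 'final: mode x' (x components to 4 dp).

1 0.5715 2->3
2 1.8767 3->1
final: 1 -7.2549

Mode 2: guard c·x = 4.9530 hit at Δt = 0.5715 (t = 0.5715), x⁻ = (-4.9529) → reset → x⁺ = (-4.2372), jump to mode 3
Mode 3: guard c·x = 13.4551 hit at Δt = 1.3052 (t = 1.8767), x⁻ = (-13.4551) → reset → x⁺ = (-14.0470), jump to mode 1
Mode 1: flow for 0.7510 to horizon, guard not reached → x = (-7.2549)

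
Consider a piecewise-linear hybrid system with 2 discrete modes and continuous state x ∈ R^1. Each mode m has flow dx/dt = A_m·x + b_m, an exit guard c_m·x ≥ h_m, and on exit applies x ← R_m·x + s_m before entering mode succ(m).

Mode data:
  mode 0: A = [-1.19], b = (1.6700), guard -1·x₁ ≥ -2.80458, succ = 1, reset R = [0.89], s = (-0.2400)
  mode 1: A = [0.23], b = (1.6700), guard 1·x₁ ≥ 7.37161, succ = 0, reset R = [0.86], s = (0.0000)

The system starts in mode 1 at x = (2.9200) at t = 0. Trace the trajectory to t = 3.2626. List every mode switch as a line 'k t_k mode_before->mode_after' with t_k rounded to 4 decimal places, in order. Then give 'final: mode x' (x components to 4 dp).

Mode 1: guard c·x = 7.3716 hit at Δt = 1.5771 (t = 1.5771), x⁻ = (7.3716) → reset → x⁺ = (6.3396), jump to mode 0
Mode 0: guard c·x = -2.8046 hit at Δt = 1.0582 (t = 2.6353), x⁻ = (2.8046) → reset → x⁺ = (2.2561), jump to mode 1
Mode 1: flow for 0.6273 to horizon, guard not reached → x = (3.7332)

1 1.5771 1->0
2 2.6353 0->1
final: 1 3.7332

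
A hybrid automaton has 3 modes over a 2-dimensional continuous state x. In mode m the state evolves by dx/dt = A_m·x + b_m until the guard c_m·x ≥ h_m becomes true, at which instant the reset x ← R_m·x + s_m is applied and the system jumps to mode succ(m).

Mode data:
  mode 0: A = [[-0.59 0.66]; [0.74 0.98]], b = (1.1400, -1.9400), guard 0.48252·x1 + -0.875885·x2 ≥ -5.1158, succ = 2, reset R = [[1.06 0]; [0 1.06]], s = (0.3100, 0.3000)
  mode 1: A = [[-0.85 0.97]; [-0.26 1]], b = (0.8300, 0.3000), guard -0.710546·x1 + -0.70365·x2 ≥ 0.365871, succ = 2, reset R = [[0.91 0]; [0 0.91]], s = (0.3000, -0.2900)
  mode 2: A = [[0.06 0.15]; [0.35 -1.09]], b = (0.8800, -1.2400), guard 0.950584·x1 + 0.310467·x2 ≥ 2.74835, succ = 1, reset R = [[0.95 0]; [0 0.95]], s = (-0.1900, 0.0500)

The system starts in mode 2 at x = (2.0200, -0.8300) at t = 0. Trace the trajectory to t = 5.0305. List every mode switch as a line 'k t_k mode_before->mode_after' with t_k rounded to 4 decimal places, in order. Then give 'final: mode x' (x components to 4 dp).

1 1.0919 2->1
2 2.1620 1->2
3 4.3072 2->1
final: 1 1.5012 -1.1323

Mode 2: guard c·x = 2.7483 hit at Δt = 1.0919 (t = 1.0919), x⁻ = (3.0411, -0.4589) → reset → x⁺ = (2.6990, -0.3859), jump to mode 1
Mode 1: guard c·x = 0.3659 hit at Δt = 1.0701 (t = 2.1620), x⁻ = (1.0009, -1.5307) → reset → x⁺ = (1.2108, -1.6829), jump to mode 2
Mode 2: guard c·x = 2.7483 hit at Δt = 2.1452 (t = 4.3072), x⁻ = (3.0511, -0.4895) → reset → x⁺ = (2.7086, -0.4151), jump to mode 1
Mode 1: flow for 0.7233 to horizon, guard not reached → x = (1.5012, -1.1323)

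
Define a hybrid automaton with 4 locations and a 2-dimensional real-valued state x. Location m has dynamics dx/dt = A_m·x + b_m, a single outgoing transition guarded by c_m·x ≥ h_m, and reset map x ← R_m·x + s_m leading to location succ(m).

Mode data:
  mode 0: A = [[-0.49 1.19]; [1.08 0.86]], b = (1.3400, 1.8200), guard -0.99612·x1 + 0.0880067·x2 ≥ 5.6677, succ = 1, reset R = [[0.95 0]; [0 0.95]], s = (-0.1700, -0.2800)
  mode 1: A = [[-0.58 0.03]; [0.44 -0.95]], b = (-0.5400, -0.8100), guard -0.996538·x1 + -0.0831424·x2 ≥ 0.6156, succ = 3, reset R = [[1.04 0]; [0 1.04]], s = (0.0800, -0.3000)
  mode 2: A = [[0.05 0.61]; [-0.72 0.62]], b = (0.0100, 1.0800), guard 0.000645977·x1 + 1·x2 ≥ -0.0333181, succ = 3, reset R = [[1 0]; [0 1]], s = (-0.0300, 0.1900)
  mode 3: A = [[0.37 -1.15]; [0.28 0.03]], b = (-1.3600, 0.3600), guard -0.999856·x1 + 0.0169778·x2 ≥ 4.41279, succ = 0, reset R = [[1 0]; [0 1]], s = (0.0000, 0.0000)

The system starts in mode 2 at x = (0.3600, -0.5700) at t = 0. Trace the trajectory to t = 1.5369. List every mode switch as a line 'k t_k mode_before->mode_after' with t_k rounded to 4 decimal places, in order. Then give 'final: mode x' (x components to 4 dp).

Mode 2: guard c·x = -0.0333 hit at Δt = 0.7872 (t = 0.7872), x⁻ = (0.2199, -0.0335) → reset → x⁺ = (0.1899, 0.1565), jump to mode 3
Mode 3: flow for 0.7497 to horizon, guard not reached → x = (-1.1892, 0.3371)

1 0.7872 2->3
final: 3 -1.1892 0.3371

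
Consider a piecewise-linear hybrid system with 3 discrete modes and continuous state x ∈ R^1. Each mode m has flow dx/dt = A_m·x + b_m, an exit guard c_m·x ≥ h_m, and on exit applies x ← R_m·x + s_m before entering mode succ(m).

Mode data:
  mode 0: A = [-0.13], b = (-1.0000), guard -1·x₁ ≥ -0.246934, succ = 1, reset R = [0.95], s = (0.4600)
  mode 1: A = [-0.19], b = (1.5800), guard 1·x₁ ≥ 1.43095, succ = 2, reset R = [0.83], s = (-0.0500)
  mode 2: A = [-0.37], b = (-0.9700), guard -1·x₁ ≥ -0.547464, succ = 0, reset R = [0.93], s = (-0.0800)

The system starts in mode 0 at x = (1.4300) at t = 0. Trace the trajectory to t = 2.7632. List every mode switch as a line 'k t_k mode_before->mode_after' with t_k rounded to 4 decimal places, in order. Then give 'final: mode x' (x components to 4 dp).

Mode 0: guard c·x = -0.2469 hit at Δt = 1.0685 (t = 1.0685), x⁻ = (0.2469) → reset → x⁺ = (0.6946), jump to mode 1
Mode 1: guard c·x = 1.4309 hit at Δt = 0.5348 (t = 1.6033), x⁻ = (1.4309) → reset → x⁺ = (1.1377), jump to mode 2
Mode 2: guard c·x = -0.5475 hit at Δt = 0.4616 (t = 2.0649), x⁻ = (0.5475) → reset → x⁺ = (0.4291), jump to mode 0
Mode 0: guard c·x = -0.2469 hit at Δt = 0.1745 (t = 2.2394), x⁻ = (0.2469) → reset → x⁺ = (0.6946), jump to mode 1
Mode 1: flow for 0.5238 to horizon, guard not reached → x = (1.4165)

1 1.0685 0->1
2 1.6033 1->2
3 2.0649 2->0
4 2.2394 0->1
final: 1 1.4165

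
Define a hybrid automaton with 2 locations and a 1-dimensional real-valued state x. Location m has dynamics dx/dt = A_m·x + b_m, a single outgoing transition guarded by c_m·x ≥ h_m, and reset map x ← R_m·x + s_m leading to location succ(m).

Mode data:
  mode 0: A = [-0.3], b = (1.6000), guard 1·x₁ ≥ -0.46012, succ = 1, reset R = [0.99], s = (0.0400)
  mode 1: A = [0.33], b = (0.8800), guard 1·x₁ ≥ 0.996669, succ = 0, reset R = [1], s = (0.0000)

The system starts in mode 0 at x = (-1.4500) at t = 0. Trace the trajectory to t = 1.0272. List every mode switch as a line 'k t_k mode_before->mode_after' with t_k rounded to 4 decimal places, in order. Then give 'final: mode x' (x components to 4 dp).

1 0.5258 0->1
final: 1 -0.0105

Mode 0: guard c·x = -0.4601 hit at Δt = 0.5258 (t = 0.5258), x⁻ = (-0.4601) → reset → x⁺ = (-0.4155), jump to mode 1
Mode 1: flow for 0.5014 to horizon, guard not reached → x = (-0.0105)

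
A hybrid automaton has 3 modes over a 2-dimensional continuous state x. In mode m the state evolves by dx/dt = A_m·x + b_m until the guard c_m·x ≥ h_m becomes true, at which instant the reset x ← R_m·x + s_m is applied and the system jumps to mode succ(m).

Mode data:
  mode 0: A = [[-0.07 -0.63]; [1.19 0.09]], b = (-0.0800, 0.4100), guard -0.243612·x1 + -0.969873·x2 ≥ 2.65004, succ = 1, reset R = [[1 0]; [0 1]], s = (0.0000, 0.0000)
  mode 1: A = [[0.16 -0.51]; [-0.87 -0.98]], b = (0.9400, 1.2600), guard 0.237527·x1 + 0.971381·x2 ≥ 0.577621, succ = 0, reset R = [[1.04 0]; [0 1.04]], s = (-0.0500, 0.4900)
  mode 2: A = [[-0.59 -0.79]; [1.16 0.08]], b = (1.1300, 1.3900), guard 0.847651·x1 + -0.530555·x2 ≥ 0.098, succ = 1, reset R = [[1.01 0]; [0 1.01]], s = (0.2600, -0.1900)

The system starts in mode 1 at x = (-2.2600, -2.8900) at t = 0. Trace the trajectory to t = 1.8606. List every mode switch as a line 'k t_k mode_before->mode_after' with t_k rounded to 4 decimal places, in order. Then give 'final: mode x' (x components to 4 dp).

1 1.2020 1->0
final: 0 -1.5813 0.6135

Mode 1: guard c·x = 0.5776 hit at Δt = 1.2020 (t = 1.2020), x⁻ = (-1.0736, 0.8572) → reset → x⁺ = (-1.1665, 1.3814), jump to mode 0
Mode 0: flow for 0.6586 to horizon, guard not reached → x = (-1.5813, 0.6135)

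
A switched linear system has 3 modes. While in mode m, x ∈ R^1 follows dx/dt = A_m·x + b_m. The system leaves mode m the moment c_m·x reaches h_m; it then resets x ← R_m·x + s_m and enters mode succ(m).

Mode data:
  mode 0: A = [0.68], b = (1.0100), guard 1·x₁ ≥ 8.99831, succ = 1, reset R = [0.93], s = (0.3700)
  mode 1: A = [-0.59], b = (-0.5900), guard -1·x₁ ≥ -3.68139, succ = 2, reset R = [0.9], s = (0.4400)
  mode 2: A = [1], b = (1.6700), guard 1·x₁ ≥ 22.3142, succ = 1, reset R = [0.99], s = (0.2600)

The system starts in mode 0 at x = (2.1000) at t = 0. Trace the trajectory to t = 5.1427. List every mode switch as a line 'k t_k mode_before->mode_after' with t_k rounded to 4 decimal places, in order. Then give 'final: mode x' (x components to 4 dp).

1 1.5779 0->1
2 2.8194 1->2
3 4.3061 2->1
final: 1 13.2541

Mode 0: guard c·x = 8.9983 hit at Δt = 1.5779 (t = 1.5779), x⁻ = (8.9983) → reset → x⁺ = (8.7384), jump to mode 1
Mode 1: guard c·x = -3.6814 hit at Δt = 1.2415 (t = 2.8194), x⁻ = (3.6814) → reset → x⁺ = (3.7533), jump to mode 2
Mode 2: guard c·x = 22.3142 hit at Δt = 1.4867 (t = 4.3061), x⁻ = (22.3142) → reset → x⁺ = (22.3511), jump to mode 1
Mode 1: flow for 0.8366 to horizon, guard not reached → x = (13.2541)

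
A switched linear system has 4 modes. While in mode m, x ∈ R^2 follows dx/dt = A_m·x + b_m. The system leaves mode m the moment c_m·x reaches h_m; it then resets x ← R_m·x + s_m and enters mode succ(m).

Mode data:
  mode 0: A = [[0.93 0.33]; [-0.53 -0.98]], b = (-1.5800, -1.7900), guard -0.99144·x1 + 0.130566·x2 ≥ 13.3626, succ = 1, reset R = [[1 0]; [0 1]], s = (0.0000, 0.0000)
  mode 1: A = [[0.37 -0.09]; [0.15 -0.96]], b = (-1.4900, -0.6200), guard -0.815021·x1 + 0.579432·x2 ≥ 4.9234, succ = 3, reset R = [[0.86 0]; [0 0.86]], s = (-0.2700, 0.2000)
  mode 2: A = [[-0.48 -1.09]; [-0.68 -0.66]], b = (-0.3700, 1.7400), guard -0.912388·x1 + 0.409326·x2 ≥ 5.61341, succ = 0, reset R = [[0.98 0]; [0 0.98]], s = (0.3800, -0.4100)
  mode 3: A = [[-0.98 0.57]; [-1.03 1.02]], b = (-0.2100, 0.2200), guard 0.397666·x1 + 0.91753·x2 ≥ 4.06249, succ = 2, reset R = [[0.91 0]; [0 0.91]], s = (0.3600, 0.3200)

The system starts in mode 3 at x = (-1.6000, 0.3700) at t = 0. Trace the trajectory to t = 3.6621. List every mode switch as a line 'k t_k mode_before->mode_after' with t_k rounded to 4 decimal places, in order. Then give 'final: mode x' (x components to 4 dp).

Mode 3: guard c·x = 4.0625 hit at Δt = 1.2942 (t = 1.2942), x⁻ = (0.4432, 4.2356) → reset → x⁺ = (0.7633, 4.1744), jump to mode 2
Mode 2: guard c·x = 5.6134 hit at Δt = 1.2435 (t = 2.5377), x⁻ = (-4.1034, 4.5674) → reset → x⁺ = (-3.6413, 4.0660), jump to mode 0
Mode 0: flow for 1.1244 to horizon, guard not reached → x = (-11.4783, 2.8612)

1 1.2942 3->2
2 2.5377 2->0
final: 0 -11.4783 2.8612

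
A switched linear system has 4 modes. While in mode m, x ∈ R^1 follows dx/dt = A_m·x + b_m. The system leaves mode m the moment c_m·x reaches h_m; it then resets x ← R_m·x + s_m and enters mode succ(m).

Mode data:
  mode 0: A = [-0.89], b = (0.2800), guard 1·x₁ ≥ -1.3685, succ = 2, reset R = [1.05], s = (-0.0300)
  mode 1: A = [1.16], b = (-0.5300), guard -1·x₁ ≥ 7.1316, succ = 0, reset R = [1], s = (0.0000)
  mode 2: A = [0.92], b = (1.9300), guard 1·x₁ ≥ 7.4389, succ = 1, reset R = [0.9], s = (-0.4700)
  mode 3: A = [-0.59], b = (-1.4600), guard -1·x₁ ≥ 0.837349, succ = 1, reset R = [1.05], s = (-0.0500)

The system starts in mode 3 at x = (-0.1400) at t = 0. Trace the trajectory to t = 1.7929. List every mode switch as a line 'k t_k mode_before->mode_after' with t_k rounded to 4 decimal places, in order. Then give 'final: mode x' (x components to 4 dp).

Mode 3: guard c·x = 0.8373 hit at Δt = 0.6014 (t = 0.6014), x⁻ = (-0.8373) → reset → x⁺ = (-0.9292), jump to mode 1
Mode 1: flow for 1.1915 to horizon, guard not reached → x = (-5.0646)

1 0.6014 3->1
final: 1 -5.0646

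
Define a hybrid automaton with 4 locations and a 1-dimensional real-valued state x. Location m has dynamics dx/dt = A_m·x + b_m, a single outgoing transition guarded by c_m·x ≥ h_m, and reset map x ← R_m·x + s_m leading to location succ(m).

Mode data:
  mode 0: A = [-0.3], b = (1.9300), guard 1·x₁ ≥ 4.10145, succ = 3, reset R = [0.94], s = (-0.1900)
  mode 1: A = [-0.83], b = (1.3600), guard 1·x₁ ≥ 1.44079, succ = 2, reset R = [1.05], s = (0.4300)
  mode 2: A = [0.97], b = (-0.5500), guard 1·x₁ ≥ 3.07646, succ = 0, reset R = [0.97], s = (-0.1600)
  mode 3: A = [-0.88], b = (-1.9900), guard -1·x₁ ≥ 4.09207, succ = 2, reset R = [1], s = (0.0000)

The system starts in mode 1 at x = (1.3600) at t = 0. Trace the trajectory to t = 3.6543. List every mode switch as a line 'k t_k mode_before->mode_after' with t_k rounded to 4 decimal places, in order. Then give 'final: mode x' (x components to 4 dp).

Mode 1: guard c·x = 1.4408 hit at Δt = 0.4127 (t = 0.4127), x⁻ = (1.4408) → reset → x⁺ = (1.9428), jump to mode 2
Mode 2: guard c·x = 3.0765 hit at Δt = 0.6196 (t = 1.0323), x⁻ = (3.0765) → reset → x⁺ = (2.8242), jump to mode 0
Mode 0: guard c·x = 4.1014 hit at Δt = 1.4560 (t = 2.4883), x⁻ = (4.1014) → reset → x⁺ = (3.6654), jump to mode 3
Mode 3: flow for 1.1660 to horizon, guard not reached → x = (-0.1372)

1 0.4127 1->2
2 1.0323 2->0
3 2.4883 0->3
final: 3 -0.1372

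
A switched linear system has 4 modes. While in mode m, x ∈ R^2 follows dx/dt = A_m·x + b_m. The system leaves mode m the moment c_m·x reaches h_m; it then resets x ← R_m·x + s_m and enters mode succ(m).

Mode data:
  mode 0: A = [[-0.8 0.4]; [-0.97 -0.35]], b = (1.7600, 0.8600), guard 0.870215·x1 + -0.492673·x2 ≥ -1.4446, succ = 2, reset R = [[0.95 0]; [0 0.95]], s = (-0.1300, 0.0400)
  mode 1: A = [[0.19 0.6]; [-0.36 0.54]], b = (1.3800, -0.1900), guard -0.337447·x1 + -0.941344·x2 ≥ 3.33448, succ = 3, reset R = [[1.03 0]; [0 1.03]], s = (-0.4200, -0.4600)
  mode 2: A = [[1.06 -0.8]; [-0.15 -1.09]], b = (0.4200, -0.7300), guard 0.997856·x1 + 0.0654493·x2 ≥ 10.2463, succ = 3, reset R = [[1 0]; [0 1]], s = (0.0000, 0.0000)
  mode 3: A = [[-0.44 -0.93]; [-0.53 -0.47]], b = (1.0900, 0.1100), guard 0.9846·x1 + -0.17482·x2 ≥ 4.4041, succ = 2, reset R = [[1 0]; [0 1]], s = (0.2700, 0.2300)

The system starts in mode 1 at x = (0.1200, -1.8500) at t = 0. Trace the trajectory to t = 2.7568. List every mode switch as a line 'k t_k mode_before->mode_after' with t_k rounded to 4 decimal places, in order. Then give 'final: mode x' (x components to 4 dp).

Mode 1: guard c·x = 3.3345 hit at Δt = 1.0170 (t = 1.0170), x⁻ = (-0.0488, -3.5248) → reset → x⁺ = (-0.4702, -4.0905), jump to mode 3
Mode 3: guard c·x = 4.4041 hit at Δt = 1.2979 (t = 2.3149), x⁻ = (3.8956, -3.2520) → reset → x⁺ = (4.1656, -3.0220), jump to mode 2
Mode 2: flow for 0.4419 to horizon, guard not reached → x = (8.1140, -2.4470)

1 1.0170 1->3
2 2.3149 3->2
final: 2 8.1140 -2.4470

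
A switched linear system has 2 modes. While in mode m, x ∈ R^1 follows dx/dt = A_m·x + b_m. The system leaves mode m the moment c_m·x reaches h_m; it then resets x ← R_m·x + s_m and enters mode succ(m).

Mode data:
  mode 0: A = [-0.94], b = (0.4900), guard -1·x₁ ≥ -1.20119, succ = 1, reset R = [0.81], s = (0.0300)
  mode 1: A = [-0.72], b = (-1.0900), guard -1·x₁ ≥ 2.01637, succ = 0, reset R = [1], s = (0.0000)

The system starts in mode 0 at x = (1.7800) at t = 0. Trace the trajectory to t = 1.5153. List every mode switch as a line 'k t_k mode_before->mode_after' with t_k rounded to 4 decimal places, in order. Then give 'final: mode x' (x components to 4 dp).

Mode 0: guard c·x = -1.2012 hit at Δt = 0.6552 (t = 0.6552), x⁻ = (1.2012) → reset → x⁺ = (1.0030), jump to mode 1
Mode 1: flow for 0.8601 to horizon, guard not reached → x = (-0.1590)

1 0.6552 0->1
final: 1 -0.1590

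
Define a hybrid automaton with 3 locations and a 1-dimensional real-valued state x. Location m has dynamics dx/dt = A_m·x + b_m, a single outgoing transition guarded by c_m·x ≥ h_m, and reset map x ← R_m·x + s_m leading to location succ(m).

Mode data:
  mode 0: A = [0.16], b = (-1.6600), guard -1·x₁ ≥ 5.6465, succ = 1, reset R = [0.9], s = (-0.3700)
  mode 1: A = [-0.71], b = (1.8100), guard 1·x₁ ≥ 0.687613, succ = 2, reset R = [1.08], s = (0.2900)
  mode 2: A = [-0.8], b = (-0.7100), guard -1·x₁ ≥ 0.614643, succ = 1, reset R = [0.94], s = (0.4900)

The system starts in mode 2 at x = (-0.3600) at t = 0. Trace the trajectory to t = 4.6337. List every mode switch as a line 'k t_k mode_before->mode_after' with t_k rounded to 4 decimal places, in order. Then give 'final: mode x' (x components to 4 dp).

1 0.8240 2->1
2 1.3144 1->2
3 3.7534 2->1
4 4.2438 1->2
final: 2 0.5181

Mode 2: guard c·x = 0.6146 hit at Δt = 0.8240 (t = 0.8240), x⁻ = (-0.6146) → reset → x⁺ = (-0.0878), jump to mode 1
Mode 1: guard c·x = 0.6876 hit at Δt = 0.4904 (t = 1.3144), x⁻ = (0.6876) → reset → x⁺ = (1.0326), jump to mode 2
Mode 2: guard c·x = 0.6146 hit at Δt = 2.4390 (t = 3.7534), x⁻ = (-0.6146) → reset → x⁺ = (-0.0878), jump to mode 1
Mode 1: guard c·x = 0.6876 hit at Δt = 0.4904 (t = 4.2438), x⁻ = (0.6876) → reset → x⁺ = (1.0326), jump to mode 2
Mode 2: flow for 0.3899 to horizon, guard not reached → x = (0.5181)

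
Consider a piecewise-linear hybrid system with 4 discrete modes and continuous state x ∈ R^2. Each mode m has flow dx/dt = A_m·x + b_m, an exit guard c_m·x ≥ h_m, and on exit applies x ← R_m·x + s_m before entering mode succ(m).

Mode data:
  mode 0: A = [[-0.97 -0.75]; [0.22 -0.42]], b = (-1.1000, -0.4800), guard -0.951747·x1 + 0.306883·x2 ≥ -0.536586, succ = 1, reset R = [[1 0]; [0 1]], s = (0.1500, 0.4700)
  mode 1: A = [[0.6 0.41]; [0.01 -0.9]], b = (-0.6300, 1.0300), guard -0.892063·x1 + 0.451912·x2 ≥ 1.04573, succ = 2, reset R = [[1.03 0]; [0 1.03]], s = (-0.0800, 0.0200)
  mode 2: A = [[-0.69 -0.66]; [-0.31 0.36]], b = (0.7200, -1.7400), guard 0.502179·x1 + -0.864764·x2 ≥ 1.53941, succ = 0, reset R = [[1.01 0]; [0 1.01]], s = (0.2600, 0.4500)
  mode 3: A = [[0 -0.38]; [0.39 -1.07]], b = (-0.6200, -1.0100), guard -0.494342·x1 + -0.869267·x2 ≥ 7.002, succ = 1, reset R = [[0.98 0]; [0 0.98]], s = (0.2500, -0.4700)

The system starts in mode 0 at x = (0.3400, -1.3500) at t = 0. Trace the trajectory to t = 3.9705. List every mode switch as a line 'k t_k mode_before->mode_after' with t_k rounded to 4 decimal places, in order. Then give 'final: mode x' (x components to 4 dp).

1 0.5462 0->1
2 2.0658 1->2
3 3.3216 2->0
final: 0 0.2329 -1.0418

Mode 0: guard c·x = -0.5366 hit at Δt = 0.5462 (t = 0.5462), x⁻ = (0.1503, -1.2822) → reset → x⁺ = (0.3003, -0.8122), jump to mode 1
Mode 1: guard c·x = 1.0457 hit at Δt = 1.5196 (t = 2.0658), x⁻ = (-0.8466, 0.6429) → reset → x⁺ = (-0.9520, 0.6822), jump to mode 2
Mode 2: guard c·x = 1.5394 hit at Δt = 1.2558 (t = 3.3216), x⁻ = (0.4526, -1.5173) → reset → x⁺ = (0.7171, -1.0825), jump to mode 0
Mode 0: flow for 0.6489 to horizon, guard not reached → x = (0.2329, -1.0418)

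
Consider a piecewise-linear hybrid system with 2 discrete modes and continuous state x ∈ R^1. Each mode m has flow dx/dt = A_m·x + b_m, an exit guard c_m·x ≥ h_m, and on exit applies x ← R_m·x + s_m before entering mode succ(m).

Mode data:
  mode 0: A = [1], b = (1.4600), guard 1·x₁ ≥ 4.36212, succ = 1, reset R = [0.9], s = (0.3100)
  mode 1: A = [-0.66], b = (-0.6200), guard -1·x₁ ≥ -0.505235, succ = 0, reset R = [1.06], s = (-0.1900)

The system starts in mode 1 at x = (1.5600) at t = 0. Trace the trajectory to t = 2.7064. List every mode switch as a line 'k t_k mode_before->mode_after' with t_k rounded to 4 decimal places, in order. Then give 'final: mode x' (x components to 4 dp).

1 0.8306 1->0
2 2.0014 0->1
final: 1 2.3104

Mode 1: guard c·x = -0.5052 hit at Δt = 0.8306 (t = 0.8306), x⁻ = (0.5052) → reset → x⁺ = (0.3455), jump to mode 0
Mode 0: guard c·x = 4.3621 hit at Δt = 1.1708 (t = 2.0014), x⁻ = (4.3621) → reset → x⁺ = (4.2359), jump to mode 1
Mode 1: flow for 0.7050 to horizon, guard not reached → x = (2.3104)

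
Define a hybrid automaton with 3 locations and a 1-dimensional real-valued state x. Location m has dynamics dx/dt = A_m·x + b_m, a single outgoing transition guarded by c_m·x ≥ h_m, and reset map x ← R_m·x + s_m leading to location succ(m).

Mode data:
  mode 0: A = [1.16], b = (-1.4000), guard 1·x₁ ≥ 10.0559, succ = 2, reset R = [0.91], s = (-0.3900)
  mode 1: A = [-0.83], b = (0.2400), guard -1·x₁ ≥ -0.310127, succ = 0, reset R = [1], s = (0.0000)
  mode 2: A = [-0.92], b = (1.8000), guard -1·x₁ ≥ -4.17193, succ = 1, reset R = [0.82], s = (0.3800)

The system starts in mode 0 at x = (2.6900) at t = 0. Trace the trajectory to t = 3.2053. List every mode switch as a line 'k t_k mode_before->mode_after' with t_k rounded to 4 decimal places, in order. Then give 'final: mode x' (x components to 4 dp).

Mode 0: guard c·x = 10.0559 hit at Δt = 1.5398 (t = 1.5398), x⁻ = (10.0559) → reset → x⁺ = (8.7609), jump to mode 2
Mode 2: guard c·x = -4.1719 hit at Δt = 1.2197 (t = 2.7595), x⁻ = (4.1719) → reset → x⁺ = (3.8010), jump to mode 1
Mode 1: flow for 0.4458 to horizon, guard not reached → x = (2.7149)

1 1.5398 0->2
2 2.7595 2->1
final: 1 2.7149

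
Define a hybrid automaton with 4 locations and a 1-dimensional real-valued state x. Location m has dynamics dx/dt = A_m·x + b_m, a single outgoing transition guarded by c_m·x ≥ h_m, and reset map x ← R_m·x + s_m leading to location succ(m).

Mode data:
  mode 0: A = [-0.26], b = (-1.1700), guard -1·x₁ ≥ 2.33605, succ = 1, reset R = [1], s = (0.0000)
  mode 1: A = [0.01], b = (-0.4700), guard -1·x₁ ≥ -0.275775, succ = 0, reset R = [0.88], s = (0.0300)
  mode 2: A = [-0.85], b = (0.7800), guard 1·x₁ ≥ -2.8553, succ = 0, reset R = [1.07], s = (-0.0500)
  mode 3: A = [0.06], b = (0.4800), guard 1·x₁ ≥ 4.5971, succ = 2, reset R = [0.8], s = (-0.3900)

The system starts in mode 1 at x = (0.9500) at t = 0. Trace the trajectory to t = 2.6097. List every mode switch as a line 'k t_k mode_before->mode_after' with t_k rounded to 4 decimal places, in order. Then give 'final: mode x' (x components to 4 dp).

Mode 1: guard c·x = -0.2758 hit at Δt = 1.4535 (t = 1.4535), x⁻ = (0.2758) → reset → x⁺ = (0.2727), jump to mode 0
Mode 0: flow for 1.1562 to horizon, guard not reached → x = (-0.9665)

1 1.4535 1->0
final: 0 -0.9665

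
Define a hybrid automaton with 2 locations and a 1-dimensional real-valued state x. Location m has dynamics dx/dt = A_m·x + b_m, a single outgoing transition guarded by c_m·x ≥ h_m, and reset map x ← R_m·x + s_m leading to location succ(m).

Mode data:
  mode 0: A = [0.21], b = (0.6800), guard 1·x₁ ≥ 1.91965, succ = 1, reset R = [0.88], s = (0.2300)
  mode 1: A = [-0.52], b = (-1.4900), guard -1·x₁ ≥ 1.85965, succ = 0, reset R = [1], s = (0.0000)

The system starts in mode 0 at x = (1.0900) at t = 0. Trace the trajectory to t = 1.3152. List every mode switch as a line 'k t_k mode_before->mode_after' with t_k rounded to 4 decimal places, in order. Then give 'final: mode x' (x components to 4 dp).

Mode 0: guard c·x = 1.9197 hit at Δt = 0.8351 (t = 0.8351), x⁻ = (1.9196) → reset → x⁺ = (1.9193), jump to mode 1
Mode 1: flow for 0.4801 to horizon, guard not reached → x = (0.8622)

1 0.8351 0->1
final: 1 0.8622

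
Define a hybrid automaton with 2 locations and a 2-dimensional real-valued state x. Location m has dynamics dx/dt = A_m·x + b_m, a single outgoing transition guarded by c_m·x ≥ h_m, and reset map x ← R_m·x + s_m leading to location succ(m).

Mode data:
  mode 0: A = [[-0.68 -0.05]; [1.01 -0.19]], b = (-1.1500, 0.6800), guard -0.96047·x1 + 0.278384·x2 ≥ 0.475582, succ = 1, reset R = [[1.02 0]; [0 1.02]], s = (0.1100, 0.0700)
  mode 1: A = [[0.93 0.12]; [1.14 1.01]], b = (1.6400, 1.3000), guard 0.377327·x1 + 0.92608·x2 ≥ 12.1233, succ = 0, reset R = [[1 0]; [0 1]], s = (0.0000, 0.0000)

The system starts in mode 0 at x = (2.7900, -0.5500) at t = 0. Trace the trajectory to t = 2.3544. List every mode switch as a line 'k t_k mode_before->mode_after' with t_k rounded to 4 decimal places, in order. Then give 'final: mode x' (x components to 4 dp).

Mode 0: guard c·x = 0.4756 hit at Δt = 1.3682 (t = 1.3682), x⁻ = (0.0248, 1.7940) → reset → x⁺ = (0.1353, 1.8999), jump to mode 1
Mode 1: flow for 0.9862 to horizon, guard not reached → x = (3.8328, 9.9292)

1 1.3682 0->1
final: 1 3.8328 9.9292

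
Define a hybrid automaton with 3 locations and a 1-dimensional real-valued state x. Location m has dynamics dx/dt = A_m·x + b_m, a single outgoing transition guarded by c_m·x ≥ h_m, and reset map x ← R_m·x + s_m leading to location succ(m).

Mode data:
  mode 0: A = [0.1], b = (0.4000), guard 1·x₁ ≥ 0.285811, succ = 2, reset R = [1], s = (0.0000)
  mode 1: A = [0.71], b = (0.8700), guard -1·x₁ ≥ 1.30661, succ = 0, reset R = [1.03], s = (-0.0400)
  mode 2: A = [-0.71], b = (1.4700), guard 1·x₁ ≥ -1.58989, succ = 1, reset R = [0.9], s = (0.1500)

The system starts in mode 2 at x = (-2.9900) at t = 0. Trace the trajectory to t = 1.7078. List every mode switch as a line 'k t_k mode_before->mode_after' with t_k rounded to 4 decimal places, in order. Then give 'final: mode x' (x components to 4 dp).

Mode 2: guard c·x = -1.5899 hit at Δt = 0.4562 (t = 0.4562), x⁻ = (-1.5899) → reset → x⁺ = (-1.2809), jump to mode 1
Mode 1: guard c·x = 1.3066 hit at Δt = 0.5357 (t = 0.9919), x⁻ = (-1.3066) → reset → x⁺ = (-1.3858), jump to mode 0
Mode 0: flow for 0.7159 to horizon, guard not reached → x = (-1.1918)

1 0.4562 2->1
2 0.9919 1->0
final: 0 -1.1918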